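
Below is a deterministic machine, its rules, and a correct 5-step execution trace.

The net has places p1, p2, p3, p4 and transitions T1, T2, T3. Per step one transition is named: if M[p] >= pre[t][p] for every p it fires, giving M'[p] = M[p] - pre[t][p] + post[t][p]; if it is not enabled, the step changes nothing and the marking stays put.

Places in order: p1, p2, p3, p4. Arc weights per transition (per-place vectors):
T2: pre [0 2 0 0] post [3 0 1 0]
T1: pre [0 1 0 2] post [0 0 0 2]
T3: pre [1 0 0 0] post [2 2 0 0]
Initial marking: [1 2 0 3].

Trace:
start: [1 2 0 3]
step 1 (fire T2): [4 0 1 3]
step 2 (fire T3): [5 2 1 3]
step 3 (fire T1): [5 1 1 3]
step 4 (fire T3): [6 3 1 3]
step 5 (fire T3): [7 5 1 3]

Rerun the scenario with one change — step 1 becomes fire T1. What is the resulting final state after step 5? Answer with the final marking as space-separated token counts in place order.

(re-executing from step 1 with the substitution; state before step 1: [1 2 0 3])
step 1 (fire T1): [1 1 0 3]
step 2 (fire T3): [2 3 0 3]
step 3 (fire T1): [2 2 0 3]
step 4 (fire T3): [3 4 0 3]
step 5 (fire T3): [4 6 0 3]

4 6 0 3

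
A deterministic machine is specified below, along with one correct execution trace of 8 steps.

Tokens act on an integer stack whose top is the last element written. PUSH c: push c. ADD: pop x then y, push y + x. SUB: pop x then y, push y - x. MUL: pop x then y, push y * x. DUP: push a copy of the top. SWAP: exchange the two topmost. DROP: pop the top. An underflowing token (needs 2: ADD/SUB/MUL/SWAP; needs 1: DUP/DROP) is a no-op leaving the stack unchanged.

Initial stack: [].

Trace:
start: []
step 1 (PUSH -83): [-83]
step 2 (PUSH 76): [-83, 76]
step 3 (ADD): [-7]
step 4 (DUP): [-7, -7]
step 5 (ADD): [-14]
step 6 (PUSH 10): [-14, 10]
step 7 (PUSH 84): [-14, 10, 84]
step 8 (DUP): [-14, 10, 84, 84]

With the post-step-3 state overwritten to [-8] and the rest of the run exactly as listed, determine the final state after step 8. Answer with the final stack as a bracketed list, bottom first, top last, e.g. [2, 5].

[-16, 10, 84, 84]

state after step 3 := [-8]
step 4 (DUP): [-8, -8]
step 5 (ADD): [-16]
step 6 (PUSH 10): [-16, 10]
step 7 (PUSH 84): [-16, 10, 84]
step 8 (DUP): [-16, 10, 84, 84]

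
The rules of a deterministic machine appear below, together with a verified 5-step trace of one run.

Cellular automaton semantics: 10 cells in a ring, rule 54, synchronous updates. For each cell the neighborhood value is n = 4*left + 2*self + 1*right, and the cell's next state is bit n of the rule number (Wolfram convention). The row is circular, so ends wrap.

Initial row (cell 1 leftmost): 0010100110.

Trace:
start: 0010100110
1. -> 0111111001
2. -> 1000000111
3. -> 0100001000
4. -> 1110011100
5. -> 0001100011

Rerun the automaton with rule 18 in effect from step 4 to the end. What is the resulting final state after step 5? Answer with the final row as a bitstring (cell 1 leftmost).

0001100011

(re-executing steps 4..5 under rule 18; state before step 4: 0100001000)
4. -> 1010010100
5. -> 0001100011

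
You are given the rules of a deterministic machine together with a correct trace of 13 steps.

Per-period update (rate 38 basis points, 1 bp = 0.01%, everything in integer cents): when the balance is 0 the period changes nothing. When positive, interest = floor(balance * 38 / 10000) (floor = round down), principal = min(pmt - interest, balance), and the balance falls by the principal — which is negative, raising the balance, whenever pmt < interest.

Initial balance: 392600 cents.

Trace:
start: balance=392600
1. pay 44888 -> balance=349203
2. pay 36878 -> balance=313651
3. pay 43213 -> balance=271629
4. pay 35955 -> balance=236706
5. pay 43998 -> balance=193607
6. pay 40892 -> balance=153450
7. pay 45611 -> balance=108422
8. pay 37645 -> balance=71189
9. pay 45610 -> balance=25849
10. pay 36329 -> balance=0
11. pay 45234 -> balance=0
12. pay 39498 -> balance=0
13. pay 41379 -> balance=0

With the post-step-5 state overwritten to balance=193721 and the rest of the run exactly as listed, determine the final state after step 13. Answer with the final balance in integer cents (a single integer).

state after step 5 := balance=193721
6. pay 40892 -> balance=153565
7. pay 45611 -> balance=108537
8. pay 37645 -> balance=71304
9. pay 45610 -> balance=25964
10. pay 36329 -> balance=0
11. pay 45234 -> balance=0
12. pay 39498 -> balance=0
13. pay 41379 -> balance=0

0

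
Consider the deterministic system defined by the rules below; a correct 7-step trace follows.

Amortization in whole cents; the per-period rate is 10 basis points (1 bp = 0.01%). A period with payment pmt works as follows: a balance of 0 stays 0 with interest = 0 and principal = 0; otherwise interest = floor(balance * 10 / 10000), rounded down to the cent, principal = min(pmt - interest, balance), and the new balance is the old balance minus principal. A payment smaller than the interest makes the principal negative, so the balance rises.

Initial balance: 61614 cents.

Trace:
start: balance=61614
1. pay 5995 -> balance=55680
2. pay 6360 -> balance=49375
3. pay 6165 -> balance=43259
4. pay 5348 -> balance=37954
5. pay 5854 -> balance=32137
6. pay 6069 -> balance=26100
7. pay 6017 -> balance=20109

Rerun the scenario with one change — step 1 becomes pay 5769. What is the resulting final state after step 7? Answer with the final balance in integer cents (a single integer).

(re-executing from step 1 with the substitution; state before step 1: balance=61614)
1. pay 5769 -> balance=55906
2. pay 6360 -> balance=49601
3. pay 6165 -> balance=43485
4. pay 5348 -> balance=38180
5. pay 5854 -> balance=32364
6. pay 6069 -> balance=26327
7. pay 6017 -> balance=20336

20336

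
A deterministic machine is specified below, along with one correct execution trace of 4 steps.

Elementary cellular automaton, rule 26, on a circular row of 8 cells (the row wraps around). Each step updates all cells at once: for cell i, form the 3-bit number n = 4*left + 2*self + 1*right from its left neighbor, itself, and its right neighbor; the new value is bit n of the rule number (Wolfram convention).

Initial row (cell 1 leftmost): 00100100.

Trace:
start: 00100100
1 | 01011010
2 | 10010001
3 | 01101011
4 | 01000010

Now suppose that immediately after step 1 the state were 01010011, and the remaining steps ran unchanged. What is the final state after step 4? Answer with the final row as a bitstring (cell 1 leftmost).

10110110

state after step 1 := 01010011
2 | 00001110
3 | 00011001
4 | 10110110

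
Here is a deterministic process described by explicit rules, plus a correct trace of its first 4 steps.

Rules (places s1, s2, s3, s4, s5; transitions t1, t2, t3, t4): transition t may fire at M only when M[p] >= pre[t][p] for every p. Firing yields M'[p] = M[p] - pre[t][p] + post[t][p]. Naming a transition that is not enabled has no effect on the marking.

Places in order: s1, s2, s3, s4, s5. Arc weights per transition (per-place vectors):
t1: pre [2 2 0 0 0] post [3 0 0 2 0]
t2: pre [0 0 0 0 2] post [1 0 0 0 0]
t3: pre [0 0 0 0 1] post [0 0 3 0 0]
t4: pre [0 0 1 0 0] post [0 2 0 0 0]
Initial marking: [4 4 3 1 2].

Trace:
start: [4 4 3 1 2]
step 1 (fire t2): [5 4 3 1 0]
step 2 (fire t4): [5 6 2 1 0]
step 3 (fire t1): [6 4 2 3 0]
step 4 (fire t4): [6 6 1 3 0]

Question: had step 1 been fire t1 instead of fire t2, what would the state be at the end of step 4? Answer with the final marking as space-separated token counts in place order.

(re-executing from step 1 with the substitution; state before step 1: [4 4 3 1 2])
step 1 (fire t1): [5 2 3 3 2]
step 2 (fire t4): [5 4 2 3 2]
step 3 (fire t1): [6 2 2 5 2]
step 4 (fire t4): [6 4 1 5 2]

6 4 1 5 2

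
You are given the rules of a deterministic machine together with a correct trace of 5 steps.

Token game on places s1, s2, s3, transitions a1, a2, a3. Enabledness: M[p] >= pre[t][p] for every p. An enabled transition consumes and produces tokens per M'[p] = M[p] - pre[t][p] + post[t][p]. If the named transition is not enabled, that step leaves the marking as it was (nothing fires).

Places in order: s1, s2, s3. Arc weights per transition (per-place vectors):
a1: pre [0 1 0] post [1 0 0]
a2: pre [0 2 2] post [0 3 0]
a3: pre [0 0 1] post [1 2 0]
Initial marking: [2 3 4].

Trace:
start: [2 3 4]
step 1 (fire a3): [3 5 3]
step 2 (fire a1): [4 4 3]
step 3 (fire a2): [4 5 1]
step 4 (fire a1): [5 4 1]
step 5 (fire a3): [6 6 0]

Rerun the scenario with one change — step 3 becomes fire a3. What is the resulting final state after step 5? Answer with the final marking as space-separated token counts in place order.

7 7 1

(re-executing from step 3 with the substitution; state before step 3: [4 4 3])
step 3 (fire a3): [5 6 2]
step 4 (fire a1): [6 5 2]
step 5 (fire a3): [7 7 1]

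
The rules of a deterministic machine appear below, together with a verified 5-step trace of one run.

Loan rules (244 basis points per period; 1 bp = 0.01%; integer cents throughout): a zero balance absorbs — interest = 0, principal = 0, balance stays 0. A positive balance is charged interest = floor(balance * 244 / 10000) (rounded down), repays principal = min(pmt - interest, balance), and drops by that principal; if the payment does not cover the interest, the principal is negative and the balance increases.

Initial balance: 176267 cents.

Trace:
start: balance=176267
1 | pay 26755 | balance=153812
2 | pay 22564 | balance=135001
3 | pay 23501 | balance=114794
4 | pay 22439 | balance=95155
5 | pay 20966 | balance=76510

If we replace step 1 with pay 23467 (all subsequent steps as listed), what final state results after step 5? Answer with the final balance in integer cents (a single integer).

80132

(re-executing from step 1 with the substitution; state before step 1: balance=176267)
1 | pay 23467 | balance=157100
2 | pay 22564 | balance=138369
3 | pay 23501 | balance=118244
4 | pay 22439 | balance=98690
5 | pay 20966 | balance=80132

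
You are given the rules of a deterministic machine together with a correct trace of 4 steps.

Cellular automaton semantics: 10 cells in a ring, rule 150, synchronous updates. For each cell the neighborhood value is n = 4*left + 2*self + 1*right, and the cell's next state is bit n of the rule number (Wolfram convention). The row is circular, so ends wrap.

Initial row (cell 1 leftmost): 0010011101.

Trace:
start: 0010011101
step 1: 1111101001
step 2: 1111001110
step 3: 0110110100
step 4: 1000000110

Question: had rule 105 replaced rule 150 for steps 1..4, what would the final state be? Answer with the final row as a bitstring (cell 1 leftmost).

(re-executing steps 1..4 under rule 105; state before step 1: 0010011101)
step 1: 0000010110
step 2: 1111001110
step 3: 1001001011
step 4: 1000000110

1000000110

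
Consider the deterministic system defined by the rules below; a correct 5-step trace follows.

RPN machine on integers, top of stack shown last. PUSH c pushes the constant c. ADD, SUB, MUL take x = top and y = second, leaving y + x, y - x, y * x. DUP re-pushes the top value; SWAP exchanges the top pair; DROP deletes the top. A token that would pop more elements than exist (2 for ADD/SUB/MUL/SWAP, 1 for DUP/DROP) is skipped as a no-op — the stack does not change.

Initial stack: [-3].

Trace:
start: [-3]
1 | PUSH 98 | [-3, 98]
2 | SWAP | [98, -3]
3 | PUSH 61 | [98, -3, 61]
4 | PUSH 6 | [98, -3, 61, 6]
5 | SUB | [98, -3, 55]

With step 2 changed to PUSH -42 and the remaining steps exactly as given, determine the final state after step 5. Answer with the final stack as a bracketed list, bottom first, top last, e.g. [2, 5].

[-3, 98, -42, 55]

(re-executing from step 2 with the substitution; state before step 2: [-3, 98])
2 | PUSH -42 | [-3, 98, -42]
3 | PUSH 61 | [-3, 98, -42, 61]
4 | PUSH 6 | [-3, 98, -42, 61, 6]
5 | SUB | [-3, 98, -42, 55]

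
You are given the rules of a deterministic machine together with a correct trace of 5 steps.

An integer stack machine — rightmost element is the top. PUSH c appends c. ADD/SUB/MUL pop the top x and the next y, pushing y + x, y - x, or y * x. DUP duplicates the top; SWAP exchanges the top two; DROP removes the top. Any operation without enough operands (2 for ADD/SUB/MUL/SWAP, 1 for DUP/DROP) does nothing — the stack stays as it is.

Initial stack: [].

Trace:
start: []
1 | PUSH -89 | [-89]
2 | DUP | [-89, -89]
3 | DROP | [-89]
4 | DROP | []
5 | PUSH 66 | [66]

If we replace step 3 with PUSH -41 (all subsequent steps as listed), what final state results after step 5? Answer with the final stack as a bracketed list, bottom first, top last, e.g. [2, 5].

(re-executing from step 3 with the substitution; state before step 3: [-89, -89])
3 | PUSH -41 | [-89, -89, -41]
4 | DROP | [-89, -89]
5 | PUSH 66 | [-89, -89, 66]

[-89, -89, 66]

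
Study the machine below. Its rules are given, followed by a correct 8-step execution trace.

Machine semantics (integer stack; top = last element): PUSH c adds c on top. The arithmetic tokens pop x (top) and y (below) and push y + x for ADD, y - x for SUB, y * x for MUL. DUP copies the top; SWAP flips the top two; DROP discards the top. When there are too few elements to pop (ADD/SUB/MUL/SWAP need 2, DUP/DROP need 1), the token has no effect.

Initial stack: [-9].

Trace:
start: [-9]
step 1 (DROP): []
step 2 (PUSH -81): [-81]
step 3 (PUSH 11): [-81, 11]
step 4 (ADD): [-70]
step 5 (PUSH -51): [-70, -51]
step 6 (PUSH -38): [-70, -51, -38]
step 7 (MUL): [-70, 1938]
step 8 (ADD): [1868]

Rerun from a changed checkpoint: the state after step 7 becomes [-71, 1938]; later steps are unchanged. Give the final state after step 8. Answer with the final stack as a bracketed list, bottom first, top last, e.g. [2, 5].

state after step 7 := [-71, 1938]
step 8 (ADD): [1867]

[1867]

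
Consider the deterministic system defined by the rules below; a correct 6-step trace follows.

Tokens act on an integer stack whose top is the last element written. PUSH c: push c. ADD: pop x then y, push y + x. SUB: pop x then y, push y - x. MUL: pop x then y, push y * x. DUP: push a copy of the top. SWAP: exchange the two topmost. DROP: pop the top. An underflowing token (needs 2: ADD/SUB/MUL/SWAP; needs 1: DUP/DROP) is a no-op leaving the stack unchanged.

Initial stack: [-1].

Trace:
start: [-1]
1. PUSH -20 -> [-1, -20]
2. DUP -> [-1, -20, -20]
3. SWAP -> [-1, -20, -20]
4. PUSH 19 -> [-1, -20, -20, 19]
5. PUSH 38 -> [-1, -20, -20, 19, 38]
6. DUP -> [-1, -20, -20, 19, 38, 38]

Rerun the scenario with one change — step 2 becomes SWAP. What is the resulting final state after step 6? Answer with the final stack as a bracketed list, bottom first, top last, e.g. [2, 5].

[-1, -20, 19, 38, 38]

(re-executing from step 2 with the substitution; state before step 2: [-1, -20])
2. SWAP -> [-20, -1]
3. SWAP -> [-1, -20]
4. PUSH 19 -> [-1, -20, 19]
5. PUSH 38 -> [-1, -20, 19, 38]
6. DUP -> [-1, -20, 19, 38, 38]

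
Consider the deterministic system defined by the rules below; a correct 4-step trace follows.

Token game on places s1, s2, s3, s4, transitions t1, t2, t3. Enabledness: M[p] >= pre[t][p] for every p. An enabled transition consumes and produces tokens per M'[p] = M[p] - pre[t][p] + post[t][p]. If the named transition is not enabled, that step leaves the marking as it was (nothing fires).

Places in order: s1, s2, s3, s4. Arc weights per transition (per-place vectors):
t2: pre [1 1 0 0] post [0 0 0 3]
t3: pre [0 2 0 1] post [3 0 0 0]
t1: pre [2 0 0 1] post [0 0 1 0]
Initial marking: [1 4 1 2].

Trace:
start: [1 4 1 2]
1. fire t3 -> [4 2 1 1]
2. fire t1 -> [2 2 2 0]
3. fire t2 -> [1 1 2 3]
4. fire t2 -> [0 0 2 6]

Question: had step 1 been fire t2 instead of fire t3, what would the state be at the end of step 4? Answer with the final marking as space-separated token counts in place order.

0 3 1 5

(re-executing from step 1 with the substitution; state before step 1: [1 4 1 2])
1. fire t2 -> [0 3 1 5]
2. fire t1 -> [0 3 1 5]
3. fire t2 -> [0 3 1 5]
4. fire t2 -> [0 3 1 5]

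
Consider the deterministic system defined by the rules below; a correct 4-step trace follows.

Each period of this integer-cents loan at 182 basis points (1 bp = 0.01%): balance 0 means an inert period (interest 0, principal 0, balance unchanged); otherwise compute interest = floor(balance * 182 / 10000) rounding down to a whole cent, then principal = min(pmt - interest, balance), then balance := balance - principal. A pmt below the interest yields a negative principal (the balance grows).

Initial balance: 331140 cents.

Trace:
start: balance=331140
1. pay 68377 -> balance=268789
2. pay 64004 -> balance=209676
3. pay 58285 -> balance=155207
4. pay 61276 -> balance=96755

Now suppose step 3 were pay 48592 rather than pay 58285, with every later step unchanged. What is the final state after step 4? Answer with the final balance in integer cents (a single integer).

(re-executing from step 3 with the substitution; state before step 3: balance=209676)
3. pay 48592 -> balance=164900
4. pay 61276 -> balance=106625

106625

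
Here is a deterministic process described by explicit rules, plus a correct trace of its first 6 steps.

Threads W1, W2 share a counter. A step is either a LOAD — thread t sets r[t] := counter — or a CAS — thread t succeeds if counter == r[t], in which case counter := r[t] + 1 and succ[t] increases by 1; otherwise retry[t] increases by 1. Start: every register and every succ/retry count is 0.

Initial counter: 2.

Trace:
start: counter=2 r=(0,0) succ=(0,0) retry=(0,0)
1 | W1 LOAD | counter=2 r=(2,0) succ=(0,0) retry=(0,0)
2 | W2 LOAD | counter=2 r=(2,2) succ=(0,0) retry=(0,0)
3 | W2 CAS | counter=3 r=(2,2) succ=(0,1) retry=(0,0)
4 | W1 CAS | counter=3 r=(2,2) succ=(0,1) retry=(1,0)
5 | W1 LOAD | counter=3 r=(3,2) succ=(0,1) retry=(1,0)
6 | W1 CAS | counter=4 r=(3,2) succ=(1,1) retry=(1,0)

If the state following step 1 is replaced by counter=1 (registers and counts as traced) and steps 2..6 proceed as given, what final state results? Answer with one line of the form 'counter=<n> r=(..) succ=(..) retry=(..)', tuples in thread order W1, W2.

counter=4 r=(3,1) succ=(2,1) retry=(0,0)

state after step 1 := counter=1 r=(2,0) succ=(0,0) retry=(0,0)
2 | W2 LOAD | counter=1 r=(2,1) succ=(0,0) retry=(0,0)
3 | W2 CAS | counter=2 r=(2,1) succ=(0,1) retry=(0,0)
4 | W1 CAS | counter=3 r=(2,1) succ=(1,1) retry=(0,0)
5 | W1 LOAD | counter=3 r=(3,1) succ=(1,1) retry=(0,0)
6 | W1 CAS | counter=4 r=(3,1) succ=(2,1) retry=(0,0)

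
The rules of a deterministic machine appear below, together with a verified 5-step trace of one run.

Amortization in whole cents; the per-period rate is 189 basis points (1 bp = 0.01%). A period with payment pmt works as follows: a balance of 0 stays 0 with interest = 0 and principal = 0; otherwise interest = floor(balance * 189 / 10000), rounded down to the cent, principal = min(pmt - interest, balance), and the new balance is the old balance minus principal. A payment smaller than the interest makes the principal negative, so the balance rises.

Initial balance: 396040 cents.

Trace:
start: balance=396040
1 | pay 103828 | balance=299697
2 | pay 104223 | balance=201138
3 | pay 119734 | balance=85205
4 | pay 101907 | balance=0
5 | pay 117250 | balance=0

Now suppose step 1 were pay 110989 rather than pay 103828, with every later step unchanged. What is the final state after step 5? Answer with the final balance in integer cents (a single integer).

(re-executing from step 1 with the substitution; state before step 1: balance=396040)
1 | pay 110989 | balance=292536
2 | pay 104223 | balance=193841
3 | pay 119734 | balance=77770
4 | pay 101907 | balance=0
5 | pay 117250 | balance=0

0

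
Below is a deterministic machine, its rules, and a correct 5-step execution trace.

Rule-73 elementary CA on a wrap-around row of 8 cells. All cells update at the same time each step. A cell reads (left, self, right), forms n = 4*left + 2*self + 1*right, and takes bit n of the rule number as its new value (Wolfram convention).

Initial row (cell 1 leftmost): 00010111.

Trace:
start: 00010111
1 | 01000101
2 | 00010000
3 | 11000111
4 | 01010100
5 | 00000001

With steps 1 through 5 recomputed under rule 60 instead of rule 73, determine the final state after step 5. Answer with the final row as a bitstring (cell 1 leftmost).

01010101

(re-executing steps 1..5 under rule 60; state before step 1: 00010111)
1 | 10011100
2 | 11010010
3 | 10111011
4 | 01100110
5 | 01010101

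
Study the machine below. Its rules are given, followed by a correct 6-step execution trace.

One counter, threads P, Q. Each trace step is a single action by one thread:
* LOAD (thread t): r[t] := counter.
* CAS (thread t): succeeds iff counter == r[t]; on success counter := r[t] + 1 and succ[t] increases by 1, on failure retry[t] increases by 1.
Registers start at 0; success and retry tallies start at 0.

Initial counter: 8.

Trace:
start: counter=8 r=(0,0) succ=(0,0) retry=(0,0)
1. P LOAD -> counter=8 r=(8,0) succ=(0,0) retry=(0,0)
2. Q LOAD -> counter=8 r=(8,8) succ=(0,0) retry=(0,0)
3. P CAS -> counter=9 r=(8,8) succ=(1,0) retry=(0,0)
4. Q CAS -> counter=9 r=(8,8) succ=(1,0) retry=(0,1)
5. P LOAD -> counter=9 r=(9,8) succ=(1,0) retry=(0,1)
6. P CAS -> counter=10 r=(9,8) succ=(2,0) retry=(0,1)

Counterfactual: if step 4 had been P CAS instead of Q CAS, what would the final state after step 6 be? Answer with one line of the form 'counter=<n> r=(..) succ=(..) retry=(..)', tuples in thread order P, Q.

counter=10 r=(9,8) succ=(2,0) retry=(1,0)

(re-executing from step 4 with the substitution; state before step 4: counter=9 r=(8,8) succ=(1,0) retry=(0,0))
4. P CAS -> counter=9 r=(8,8) succ=(1,0) retry=(1,0)
5. P LOAD -> counter=9 r=(9,8) succ=(1,0) retry=(1,0)
6. P CAS -> counter=10 r=(9,8) succ=(2,0) retry=(1,0)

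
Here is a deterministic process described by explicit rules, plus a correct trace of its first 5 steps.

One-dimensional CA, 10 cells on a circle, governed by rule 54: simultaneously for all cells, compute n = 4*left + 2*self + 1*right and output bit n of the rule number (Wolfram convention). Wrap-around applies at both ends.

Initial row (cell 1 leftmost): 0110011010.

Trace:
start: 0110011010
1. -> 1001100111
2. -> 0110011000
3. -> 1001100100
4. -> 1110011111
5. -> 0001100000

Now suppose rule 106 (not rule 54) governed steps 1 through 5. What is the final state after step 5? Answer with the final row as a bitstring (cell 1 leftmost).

0111101110

(re-executing steps 1..5 under rule 106; state before step 1: 0110011010)
1. -> 1110111100
2. -> 1011100101
3. -> 1110101011
4. -> 0011010110
5. -> 0111101110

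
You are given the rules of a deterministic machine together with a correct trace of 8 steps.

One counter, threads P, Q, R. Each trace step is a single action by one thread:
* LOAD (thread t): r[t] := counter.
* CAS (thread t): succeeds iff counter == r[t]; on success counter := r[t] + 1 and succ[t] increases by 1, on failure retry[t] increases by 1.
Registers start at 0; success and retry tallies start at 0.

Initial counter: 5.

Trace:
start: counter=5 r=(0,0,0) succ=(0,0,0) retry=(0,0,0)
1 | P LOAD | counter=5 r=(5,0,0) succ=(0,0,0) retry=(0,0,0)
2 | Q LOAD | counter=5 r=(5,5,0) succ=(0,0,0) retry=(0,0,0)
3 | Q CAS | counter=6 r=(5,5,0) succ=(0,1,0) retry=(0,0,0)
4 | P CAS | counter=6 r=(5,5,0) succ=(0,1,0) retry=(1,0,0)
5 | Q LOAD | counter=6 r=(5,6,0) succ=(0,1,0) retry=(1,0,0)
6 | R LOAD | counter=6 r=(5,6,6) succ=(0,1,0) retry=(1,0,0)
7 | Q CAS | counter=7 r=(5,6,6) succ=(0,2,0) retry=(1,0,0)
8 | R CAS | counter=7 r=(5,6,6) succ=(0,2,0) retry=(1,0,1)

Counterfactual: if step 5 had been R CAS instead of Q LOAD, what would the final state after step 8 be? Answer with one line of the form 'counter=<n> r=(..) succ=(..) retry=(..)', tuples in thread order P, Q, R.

(re-executing from step 5 with the substitution; state before step 5: counter=6 r=(5,5,0) succ=(0,1,0) retry=(1,0,0))
5 | R CAS | counter=6 r=(5,5,0) succ=(0,1,0) retry=(1,0,1)
6 | R LOAD | counter=6 r=(5,5,6) succ=(0,1,0) retry=(1,0,1)
7 | Q CAS | counter=6 r=(5,5,6) succ=(0,1,0) retry=(1,1,1)
8 | R CAS | counter=7 r=(5,5,6) succ=(0,1,1) retry=(1,1,1)

counter=7 r=(5,5,6) succ=(0,1,1) retry=(1,1,1)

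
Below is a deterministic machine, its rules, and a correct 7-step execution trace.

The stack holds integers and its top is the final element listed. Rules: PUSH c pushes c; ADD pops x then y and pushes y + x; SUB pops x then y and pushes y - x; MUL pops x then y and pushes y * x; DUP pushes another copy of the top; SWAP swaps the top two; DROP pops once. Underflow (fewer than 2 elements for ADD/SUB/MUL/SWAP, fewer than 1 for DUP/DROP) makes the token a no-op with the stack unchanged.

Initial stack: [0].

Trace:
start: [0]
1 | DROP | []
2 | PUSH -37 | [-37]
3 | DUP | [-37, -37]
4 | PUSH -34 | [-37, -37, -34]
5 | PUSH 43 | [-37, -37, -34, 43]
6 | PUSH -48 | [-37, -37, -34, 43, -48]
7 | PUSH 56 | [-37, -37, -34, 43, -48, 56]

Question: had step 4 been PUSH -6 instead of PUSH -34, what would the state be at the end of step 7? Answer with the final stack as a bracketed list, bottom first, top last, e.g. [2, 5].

[-37, -37, -6, 43, -48, 56]

(re-executing from step 4 with the substitution; state before step 4: [-37, -37])
4 | PUSH -6 | [-37, -37, -6]
5 | PUSH 43 | [-37, -37, -6, 43]
6 | PUSH -48 | [-37, -37, -6, 43, -48]
7 | PUSH 56 | [-37, -37, -6, 43, -48, 56]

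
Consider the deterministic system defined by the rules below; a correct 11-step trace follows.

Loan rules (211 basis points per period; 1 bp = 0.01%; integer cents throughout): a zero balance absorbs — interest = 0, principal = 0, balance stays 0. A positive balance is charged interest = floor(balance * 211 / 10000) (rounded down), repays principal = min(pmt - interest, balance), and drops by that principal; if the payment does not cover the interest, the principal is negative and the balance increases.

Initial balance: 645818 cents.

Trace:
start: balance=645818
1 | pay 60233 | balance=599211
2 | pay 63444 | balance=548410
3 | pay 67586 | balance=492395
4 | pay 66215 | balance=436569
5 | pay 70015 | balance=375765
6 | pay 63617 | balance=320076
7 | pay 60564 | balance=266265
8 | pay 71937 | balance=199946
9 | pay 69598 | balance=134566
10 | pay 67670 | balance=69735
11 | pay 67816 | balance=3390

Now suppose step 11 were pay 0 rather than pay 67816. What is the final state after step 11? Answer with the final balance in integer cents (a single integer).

(re-executing from step 11 with the substitution; state before step 11: balance=69735)
11 | pay 0 | balance=71206

71206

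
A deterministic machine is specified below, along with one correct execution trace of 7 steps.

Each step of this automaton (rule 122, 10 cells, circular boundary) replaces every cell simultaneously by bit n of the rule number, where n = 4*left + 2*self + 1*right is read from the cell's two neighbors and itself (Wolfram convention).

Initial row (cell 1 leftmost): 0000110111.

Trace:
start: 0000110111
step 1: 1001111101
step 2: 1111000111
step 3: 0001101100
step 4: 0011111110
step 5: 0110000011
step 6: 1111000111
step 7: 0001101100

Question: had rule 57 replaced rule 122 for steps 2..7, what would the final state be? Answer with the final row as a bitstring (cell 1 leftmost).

1101010100

(re-executing steps 2..7 under rule 57; state before step 2: 1001111101)
step 2: 0101000011
step 3: 1010111010
step 4: 0101100101
step 5: 1011010010
step 6: 0110101001
step 7: 1101010100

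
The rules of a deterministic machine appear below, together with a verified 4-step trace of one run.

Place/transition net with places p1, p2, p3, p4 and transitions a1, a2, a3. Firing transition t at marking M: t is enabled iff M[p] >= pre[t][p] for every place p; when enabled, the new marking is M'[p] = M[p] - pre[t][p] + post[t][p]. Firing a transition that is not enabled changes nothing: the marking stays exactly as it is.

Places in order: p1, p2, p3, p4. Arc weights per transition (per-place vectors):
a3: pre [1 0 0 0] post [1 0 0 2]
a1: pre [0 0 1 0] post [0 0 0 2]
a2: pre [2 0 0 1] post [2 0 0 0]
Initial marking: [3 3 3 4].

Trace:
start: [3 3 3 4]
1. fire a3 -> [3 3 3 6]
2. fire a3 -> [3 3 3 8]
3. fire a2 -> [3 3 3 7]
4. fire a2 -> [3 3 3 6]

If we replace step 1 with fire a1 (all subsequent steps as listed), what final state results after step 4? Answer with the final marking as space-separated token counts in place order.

3 3 2 6

(re-executing from step 1 with the substitution; state before step 1: [3 3 3 4])
1. fire a1 -> [3 3 2 6]
2. fire a3 -> [3 3 2 8]
3. fire a2 -> [3 3 2 7]
4. fire a2 -> [3 3 2 6]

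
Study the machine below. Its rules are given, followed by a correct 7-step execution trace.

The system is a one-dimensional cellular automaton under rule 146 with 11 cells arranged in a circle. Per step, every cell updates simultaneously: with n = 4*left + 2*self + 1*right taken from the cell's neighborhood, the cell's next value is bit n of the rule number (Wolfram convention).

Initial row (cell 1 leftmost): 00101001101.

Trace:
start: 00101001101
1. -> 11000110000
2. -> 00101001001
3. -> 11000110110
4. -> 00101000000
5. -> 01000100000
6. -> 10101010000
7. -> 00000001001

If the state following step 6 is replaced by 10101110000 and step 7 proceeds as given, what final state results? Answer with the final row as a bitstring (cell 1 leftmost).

state after step 6 := 10101110000
7. -> 00000101001

00000101001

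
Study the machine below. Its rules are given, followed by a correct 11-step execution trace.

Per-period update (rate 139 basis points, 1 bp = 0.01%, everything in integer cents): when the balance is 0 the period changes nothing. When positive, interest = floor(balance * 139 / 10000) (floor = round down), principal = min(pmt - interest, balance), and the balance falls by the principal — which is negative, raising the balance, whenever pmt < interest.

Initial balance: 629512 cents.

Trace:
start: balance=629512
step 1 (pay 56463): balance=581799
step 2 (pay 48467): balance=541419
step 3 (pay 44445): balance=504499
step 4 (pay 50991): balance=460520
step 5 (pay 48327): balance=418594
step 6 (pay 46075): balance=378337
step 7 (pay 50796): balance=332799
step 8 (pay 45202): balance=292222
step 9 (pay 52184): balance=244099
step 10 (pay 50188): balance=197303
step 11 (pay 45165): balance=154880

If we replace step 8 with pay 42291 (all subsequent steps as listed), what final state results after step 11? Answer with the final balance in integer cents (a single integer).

157916

(re-executing from step 8 with the substitution; state before step 8: balance=332799)
step 8 (pay 42291): balance=295133
step 9 (pay 52184): balance=247051
step 10 (pay 50188): balance=200297
step 11 (pay 45165): balance=157916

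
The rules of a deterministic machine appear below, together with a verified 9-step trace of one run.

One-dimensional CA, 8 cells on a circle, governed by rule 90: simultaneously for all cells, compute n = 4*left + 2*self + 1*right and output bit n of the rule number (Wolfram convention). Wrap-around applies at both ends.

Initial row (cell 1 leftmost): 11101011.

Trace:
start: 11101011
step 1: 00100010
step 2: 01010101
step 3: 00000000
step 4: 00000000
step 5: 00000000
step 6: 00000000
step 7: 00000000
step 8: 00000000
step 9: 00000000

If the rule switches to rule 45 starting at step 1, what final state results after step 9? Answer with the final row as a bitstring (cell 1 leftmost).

(re-executing steps 1..9 under rule 45; state before step 1: 11101011)
step 1: 00011110
step 2: 11010000
step 3: 10110110
step 4: 11101101
step 5: 00011011
step 6: 01010110
step 7: 01111100
step 8: 01000001
step 9: 11011101

11011101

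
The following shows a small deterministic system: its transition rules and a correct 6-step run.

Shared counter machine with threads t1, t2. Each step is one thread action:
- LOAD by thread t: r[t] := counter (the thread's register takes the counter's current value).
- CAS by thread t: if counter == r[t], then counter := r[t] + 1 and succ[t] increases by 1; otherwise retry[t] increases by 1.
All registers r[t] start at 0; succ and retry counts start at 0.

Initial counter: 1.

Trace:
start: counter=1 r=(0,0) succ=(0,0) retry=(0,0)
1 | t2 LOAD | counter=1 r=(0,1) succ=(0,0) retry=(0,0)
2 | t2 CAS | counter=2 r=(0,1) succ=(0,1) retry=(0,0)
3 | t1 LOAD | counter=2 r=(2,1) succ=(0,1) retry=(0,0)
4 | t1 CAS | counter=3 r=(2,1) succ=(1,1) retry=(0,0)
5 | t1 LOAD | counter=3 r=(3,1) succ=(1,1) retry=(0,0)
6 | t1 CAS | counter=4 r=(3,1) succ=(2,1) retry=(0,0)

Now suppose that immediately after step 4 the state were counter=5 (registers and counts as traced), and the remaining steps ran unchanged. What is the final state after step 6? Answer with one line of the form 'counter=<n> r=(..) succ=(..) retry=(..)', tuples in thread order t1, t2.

state after step 4 := counter=5 r=(2,1) succ=(1,1) retry=(0,0)
5 | t1 LOAD | counter=5 r=(5,1) succ=(1,1) retry=(0,0)
6 | t1 CAS | counter=6 r=(5,1) succ=(2,1) retry=(0,0)

counter=6 r=(5,1) succ=(2,1) retry=(0,0)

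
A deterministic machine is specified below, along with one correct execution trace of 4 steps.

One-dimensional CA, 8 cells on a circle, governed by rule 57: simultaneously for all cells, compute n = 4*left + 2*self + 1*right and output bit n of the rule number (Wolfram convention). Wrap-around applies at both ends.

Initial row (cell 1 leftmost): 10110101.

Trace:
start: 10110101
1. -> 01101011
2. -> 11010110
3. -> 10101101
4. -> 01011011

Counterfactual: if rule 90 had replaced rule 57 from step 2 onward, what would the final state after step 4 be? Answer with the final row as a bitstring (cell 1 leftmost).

01010101

(re-executing steps 2..4 under rule 90; state before step 2: 01101011)
2. -> 01100011
3. -> 01110111
4. -> 01010101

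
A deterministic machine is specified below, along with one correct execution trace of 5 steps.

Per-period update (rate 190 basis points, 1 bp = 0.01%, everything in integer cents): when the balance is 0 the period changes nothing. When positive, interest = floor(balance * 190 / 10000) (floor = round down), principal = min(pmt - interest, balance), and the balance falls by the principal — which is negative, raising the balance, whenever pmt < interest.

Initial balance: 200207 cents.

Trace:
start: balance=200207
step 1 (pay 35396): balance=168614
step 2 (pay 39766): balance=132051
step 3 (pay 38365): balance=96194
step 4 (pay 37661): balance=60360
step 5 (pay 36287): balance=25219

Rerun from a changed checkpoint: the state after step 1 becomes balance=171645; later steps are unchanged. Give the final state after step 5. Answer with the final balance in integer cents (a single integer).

28488

state after step 1 := balance=171645
step 2 (pay 39766): balance=135140
step 3 (pay 38365): balance=99342
step 4 (pay 37661): balance=63568
step 5 (pay 36287): balance=28488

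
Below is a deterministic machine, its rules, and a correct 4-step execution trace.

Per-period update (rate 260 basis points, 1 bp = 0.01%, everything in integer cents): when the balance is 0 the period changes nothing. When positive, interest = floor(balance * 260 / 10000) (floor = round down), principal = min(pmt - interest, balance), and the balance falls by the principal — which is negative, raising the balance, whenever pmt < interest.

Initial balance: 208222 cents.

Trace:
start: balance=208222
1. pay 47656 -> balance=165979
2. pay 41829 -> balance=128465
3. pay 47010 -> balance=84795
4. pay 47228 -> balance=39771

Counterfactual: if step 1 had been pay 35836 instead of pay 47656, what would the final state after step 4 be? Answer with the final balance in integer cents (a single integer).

(re-executing from step 1 with the substitution; state before step 1: balance=208222)
1. pay 35836 -> balance=177799
2. pay 41829 -> balance=140592
3. pay 47010 -> balance=97237
4. pay 47228 -> balance=52537

52537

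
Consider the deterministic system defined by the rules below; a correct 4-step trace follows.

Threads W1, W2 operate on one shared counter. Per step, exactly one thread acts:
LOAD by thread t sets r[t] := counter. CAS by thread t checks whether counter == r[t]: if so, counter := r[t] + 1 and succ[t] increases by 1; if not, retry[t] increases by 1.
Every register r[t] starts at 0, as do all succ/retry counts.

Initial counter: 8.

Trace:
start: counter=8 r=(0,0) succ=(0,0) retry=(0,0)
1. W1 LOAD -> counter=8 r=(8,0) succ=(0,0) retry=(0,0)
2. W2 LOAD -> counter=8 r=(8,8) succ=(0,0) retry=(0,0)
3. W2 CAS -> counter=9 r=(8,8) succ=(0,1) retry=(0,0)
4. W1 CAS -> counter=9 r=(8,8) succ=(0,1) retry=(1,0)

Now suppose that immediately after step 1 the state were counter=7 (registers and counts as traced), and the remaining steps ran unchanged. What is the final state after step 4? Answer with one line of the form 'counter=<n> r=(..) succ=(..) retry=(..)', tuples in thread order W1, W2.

counter=9 r=(8,7) succ=(1,1) retry=(0,0)

state after step 1 := counter=7 r=(8,0) succ=(0,0) retry=(0,0)
2. W2 LOAD -> counter=7 r=(8,7) succ=(0,0) retry=(0,0)
3. W2 CAS -> counter=8 r=(8,7) succ=(0,1) retry=(0,0)
4. W1 CAS -> counter=9 r=(8,7) succ=(1,1) retry=(0,0)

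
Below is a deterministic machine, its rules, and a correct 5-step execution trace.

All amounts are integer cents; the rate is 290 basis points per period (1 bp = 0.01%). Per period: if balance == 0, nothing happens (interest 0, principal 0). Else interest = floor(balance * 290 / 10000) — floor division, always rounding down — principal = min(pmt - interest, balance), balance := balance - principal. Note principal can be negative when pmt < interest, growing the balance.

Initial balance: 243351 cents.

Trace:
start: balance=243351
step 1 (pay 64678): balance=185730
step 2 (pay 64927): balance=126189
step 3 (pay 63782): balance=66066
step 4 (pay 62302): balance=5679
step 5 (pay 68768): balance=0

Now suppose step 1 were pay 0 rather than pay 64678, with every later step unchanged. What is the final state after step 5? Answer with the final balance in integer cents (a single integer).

(re-executing from step 1 with the substitution; state before step 1: balance=243351)
step 1 (pay 0): balance=250408
step 2 (pay 64927): balance=192742
step 3 (pay 63782): balance=134549
step 4 (pay 62302): balance=76148
step 5 (pay 68768): balance=9588

9588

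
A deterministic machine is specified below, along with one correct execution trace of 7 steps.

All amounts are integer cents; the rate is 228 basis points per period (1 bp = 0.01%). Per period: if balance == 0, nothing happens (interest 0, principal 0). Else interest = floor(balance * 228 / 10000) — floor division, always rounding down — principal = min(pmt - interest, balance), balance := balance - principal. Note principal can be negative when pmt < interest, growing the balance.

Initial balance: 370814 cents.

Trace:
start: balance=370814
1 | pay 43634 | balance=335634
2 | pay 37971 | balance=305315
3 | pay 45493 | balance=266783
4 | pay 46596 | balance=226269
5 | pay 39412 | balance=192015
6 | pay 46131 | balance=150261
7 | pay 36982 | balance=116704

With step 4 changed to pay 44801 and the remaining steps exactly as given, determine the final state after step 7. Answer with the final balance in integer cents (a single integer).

(re-executing from step 4 with the substitution; state before step 4: balance=266783)
4 | pay 44801 | balance=228064
5 | pay 39412 | balance=193851
6 | pay 46131 | balance=152139
7 | pay 36982 | balance=118625

118625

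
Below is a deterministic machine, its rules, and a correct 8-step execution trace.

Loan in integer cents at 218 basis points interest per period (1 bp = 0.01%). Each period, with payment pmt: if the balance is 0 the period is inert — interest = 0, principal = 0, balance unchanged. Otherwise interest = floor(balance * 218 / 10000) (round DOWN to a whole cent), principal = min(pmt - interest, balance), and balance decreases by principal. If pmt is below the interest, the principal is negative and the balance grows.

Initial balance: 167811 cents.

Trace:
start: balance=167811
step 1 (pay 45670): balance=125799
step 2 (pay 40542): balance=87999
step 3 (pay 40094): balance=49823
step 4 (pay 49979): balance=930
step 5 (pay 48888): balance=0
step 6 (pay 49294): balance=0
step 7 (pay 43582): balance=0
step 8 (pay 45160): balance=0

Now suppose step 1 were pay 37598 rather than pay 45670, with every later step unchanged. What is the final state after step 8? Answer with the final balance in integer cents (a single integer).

(re-executing from step 1 with the substitution; state before step 1: balance=167811)
step 1 (pay 37598): balance=133871
step 2 (pay 40542): balance=96247
step 3 (pay 40094): balance=58251
step 4 (pay 49979): balance=9541
step 5 (pay 48888): balance=0
step 6 (pay 49294): balance=0
step 7 (pay 43582): balance=0
step 8 (pay 45160): balance=0

0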